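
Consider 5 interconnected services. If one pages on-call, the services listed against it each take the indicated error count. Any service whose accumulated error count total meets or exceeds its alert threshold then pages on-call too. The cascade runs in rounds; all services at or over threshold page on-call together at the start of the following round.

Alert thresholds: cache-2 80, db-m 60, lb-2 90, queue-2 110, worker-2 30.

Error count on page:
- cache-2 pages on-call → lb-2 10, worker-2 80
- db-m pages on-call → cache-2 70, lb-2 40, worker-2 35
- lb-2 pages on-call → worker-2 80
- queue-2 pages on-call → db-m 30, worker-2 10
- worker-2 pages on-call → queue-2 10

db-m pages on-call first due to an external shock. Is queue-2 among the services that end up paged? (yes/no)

no

Round 1 — db-m pages on-call (initial).
  cache-2: +70 → 70 < 80
  lb-2: +40 → 40 < 90
  worker-2: +35 → 35 ≥ 30
Round 2 — worker-2 pages on-call.
  queue-2: +10 → 10 < 110
No further pages.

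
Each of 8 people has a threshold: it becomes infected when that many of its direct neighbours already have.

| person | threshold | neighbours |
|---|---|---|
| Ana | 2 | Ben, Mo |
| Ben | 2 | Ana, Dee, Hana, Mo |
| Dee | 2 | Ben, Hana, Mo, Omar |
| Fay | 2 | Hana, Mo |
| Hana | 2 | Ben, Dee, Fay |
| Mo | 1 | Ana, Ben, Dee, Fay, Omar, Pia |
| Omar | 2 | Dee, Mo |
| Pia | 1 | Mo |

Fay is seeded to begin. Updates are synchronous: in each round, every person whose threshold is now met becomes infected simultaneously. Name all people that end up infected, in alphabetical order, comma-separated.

Fay, Mo, Pia

Round 1 — Fay becomes infected (initial).
Round 2 — checking thresholds:
  Hana: 1 of 3 neighbours < 2, holds.
  Mo: 1 of 6 neighbours ≥ 1, becomes infected.
Round 3 — checking thresholds:
  Ana: 1 of 2 neighbours < 2, holds.
  Ben: 1 of 4 neighbours < 2, holds.
  Dee: 1 of 4 neighbours < 2, holds.
  Hana: 1 of 3 neighbours < 2, holds.
  Omar: 1 of 2 neighbours < 2, holds.
  Pia: 1 of 1 neighbours ≥ 1, becomes infected.
Round 4 — no new infections; cascade stops.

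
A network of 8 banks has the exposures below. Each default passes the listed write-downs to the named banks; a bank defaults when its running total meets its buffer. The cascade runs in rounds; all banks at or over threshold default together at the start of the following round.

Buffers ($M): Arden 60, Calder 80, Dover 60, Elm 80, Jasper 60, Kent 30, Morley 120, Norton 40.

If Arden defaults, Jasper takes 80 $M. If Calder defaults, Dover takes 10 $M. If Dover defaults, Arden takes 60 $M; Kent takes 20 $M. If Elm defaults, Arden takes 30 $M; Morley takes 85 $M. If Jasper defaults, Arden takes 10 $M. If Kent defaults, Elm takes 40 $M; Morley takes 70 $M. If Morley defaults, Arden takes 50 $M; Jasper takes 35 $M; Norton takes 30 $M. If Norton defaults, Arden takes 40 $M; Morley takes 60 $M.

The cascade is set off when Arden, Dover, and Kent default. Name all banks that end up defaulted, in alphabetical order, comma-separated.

Round 1 — Arden, Dover, Kent default (initial).
  Elm: +40 → 40 < 80
  Jasper: +80 → 80 ≥ 60
  Morley: +70 → 70 < 120
Round 2 — Jasper defaults.
No further defaults.

Arden, Dover, Jasper, Kent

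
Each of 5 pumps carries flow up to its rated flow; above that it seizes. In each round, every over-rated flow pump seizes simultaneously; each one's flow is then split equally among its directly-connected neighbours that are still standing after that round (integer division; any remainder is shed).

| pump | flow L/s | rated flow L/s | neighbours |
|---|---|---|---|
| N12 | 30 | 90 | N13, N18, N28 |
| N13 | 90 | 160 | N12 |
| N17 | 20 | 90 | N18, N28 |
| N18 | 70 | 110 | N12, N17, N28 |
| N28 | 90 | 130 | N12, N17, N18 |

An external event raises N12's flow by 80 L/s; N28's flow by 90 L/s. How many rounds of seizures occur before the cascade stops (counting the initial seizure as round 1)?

Round 1 — N12 at 110 > 90; N28 at 180 > 130. N12, N28 seize.
  N12 sheds 110 L/s to N13, N18: 55 each.
    N13: 90+55 = 145 ≤ 160
    N18: 70+55 = 125 > 110
  N28 sheds 180 L/s to N17, N18: 90 each.
    N17: 20+90 = 110 > 90
    N18: 125+90 = 215 > 110
Round 2 — N17, N18 seize.
  N17 sheds 110 L/s: no online neighbours, lost.
  N18 sheds 215 L/s: no online neighbours, lost.
No further seizures.

2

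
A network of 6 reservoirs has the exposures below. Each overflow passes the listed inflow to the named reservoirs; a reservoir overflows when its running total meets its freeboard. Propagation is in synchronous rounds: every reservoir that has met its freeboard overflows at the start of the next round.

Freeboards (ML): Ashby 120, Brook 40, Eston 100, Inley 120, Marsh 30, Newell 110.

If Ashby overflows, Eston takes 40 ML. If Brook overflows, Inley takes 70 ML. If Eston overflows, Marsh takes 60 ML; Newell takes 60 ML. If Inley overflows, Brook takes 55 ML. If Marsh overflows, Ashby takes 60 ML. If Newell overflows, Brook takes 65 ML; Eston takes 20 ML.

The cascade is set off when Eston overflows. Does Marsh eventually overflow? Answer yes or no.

Round 1 — Eston overflows (initial).
  Marsh: +60 → 60 ≥ 30
  Newell: +60 → 60 < 110
Round 2 — Marsh overflows.
  Ashby: +60 → 60 < 120
No further overflows.

yes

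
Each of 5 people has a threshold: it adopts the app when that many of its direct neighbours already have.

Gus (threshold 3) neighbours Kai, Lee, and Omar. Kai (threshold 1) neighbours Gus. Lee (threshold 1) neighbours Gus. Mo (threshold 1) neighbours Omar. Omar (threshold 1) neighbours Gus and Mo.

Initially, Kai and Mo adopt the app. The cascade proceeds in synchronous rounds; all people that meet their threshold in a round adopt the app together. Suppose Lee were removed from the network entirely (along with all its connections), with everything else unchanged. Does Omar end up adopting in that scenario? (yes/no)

yes

With Lee removed:
Round 1 — Kai, Mo adopt the app (initial).
Round 2 — checking thresholds:
  Gus: 1 of 2 neighbours < 3, not yet.
  Omar: 1 of 2 neighbours ≥ 1, adopts the app.
Round 3 — no new adoptions; cascade stops.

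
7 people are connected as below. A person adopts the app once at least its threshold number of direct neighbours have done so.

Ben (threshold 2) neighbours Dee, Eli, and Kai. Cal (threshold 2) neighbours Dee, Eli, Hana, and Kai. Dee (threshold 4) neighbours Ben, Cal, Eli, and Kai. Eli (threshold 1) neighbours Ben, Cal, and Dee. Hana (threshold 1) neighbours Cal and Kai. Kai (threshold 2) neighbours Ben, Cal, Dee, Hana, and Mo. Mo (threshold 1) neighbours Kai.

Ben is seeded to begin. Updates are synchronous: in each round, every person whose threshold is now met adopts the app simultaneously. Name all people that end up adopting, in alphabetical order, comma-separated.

Round 1 — Ben adopts the app (initial).
Round 2 — checking thresholds:
  Dee: 1 of 4 neighbours < 4, holds.
  Eli: 1 of 3 neighbours ≥ 1, adopts the app.
  Kai: 1 of 5 neighbours < 2, holds.
Round 3 — no new adoptions; cascade stops.

Ben, Eli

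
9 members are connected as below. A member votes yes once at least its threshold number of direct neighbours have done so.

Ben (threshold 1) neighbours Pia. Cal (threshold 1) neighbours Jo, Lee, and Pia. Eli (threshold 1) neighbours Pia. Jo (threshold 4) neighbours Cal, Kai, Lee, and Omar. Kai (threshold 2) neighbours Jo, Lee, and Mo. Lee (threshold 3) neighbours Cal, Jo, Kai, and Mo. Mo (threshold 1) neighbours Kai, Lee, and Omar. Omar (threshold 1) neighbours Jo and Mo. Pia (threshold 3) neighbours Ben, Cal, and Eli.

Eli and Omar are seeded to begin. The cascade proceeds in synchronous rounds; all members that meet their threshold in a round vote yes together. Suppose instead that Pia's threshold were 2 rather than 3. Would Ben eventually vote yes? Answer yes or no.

With Pia's threshold at 2:
Round 1 — Eli, Omar vote yes (initial).
Round 2 — checking thresholds:
  Jo: 1 of 4 neighbours < 4, below threshold.
  Mo: 1 of 3 neighbours ≥ 1, votes yes.
  Pia: 1 of 3 neighbours < 2, below threshold.
Round 3 — no new yes votes; cascade stops.

no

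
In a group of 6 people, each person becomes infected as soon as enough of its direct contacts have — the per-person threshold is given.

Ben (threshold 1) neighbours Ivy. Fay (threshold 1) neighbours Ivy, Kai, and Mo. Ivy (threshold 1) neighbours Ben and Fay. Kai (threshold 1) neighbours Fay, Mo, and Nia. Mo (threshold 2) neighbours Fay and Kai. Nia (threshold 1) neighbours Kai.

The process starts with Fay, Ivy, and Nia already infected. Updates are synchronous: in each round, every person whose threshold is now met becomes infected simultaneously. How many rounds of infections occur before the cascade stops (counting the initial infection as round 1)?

Round 1 — Fay, Ivy, Nia become infected (initial).
Round 2 — checking thresholds:
  Ben: 1 of 1 neighbours ≥ 1, becomes infected.
  Kai: 2 of 3 neighbours ≥ 1, becomes infected.
  Mo: 1 of 2 neighbours < 2, not yet.
Round 3 — checking thresholds:
  Mo: 2 of 2 neighbours ≥ 2, becomes infected.
Round 4 — no new infections; cascade stops.

3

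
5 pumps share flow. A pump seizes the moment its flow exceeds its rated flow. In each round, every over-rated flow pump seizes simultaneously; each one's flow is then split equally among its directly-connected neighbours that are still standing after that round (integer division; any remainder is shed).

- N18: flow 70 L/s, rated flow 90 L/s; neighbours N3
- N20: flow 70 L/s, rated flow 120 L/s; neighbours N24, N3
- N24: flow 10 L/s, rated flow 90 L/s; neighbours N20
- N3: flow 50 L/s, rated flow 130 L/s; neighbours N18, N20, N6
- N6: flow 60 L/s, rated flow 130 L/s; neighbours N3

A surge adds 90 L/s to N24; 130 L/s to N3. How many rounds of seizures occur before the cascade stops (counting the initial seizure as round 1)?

2

Round 1 — N24 at 100 > 90; N3 at 180 > 130. N24, N3 seize.
  N24 sheds 100 L/s to N20: 100 each.
    N20: 70+100 = 170 > 120
  N3 sheds 180 L/s to N18, N20, N6: 60 each.
    N18: 70+60 = 130 > 90
    N20: 170+60 = 230 > 120
    N6: 60+60 = 120 ≤ 130
Round 2 — N18, N20 seize.
  N18 sheds 130 L/s: no online neighbours, lost.
  N20 sheds 230 L/s: no online neighbours, lost.
No further seizures.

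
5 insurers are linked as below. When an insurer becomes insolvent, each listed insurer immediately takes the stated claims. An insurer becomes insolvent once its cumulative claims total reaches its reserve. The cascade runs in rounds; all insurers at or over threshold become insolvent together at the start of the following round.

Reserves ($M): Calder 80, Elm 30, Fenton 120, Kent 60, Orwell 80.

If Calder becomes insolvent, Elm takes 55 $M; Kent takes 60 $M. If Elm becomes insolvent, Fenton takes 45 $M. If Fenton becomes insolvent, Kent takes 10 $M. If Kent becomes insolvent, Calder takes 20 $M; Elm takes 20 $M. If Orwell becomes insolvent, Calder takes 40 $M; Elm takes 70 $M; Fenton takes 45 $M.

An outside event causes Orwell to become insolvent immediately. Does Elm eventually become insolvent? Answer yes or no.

Round 1 — Orwell becomes insolvent (initial).
  Calder: +40 → 40 < 80
  Elm: +70 → 70 ≥ 30
  Fenton: +45 → 45 < 120
Round 2 — Elm becomes insolvent.
  Fenton: +45 → 90 < 120
No further insolvencies.

yes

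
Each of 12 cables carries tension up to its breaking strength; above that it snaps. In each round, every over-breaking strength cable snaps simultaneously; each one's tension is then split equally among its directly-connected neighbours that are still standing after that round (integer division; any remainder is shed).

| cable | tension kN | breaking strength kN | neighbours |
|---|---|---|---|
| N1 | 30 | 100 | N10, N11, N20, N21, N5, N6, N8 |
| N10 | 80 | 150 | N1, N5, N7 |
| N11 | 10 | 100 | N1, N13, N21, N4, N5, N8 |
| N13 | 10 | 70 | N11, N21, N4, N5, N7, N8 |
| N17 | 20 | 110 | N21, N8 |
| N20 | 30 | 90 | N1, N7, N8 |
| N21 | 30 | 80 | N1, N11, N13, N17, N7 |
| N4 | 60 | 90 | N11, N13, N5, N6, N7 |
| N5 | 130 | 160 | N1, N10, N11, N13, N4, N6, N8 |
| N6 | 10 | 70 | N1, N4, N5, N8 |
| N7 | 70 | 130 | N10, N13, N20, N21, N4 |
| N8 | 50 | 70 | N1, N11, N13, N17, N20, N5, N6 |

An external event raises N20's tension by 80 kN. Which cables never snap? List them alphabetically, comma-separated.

N1, N10, N11, N13, N17, N21, N4, N5, N6, N7

Round 1 — N20 at 110 > 90. N20 snaps.
  N20 sheds 110 kN to N1, N7, N8: 36 each (2 lost).
    N1: 30+36 = 66 ≤ 100
    N7: 70+36 = 106 ≤ 130
    N8: 50+36 = 86 > 70
Round 2 — N8 snaps.
  N8 sheds 86 kN to N1, N11, N13, N17, N5, N6: 14 each (2 lost).
    N1: 66+14 = 80 ≤ 100
    N11: 10+14 = 24 ≤ 100
    N13: 10+14 = 24 ≤ 70
    N17: 20+14 = 34 ≤ 110
    N5: 130+14 = 144 ≤ 160
    N6: 10+14 = 24 ≤ 70
No further breaks.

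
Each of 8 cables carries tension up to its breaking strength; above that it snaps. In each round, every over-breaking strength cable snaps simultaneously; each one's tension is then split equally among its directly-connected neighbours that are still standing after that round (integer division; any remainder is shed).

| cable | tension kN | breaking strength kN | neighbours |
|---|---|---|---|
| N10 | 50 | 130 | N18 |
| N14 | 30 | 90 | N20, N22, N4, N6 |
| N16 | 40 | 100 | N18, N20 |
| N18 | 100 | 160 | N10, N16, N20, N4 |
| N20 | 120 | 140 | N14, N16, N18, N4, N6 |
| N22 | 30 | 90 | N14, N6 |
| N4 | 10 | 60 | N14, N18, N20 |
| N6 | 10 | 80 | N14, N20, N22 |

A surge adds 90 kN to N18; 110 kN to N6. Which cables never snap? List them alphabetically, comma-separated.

Round 1 — N18 at 190 > 160; N6 at 120 > 80. N18, N6 snap.
  N18 sheds 190 kN to N10, N16, N20, N4: 47 each (2 lost).
    N10: 50+47 = 97 ≤ 130
    N16: 40+47 = 87 ≤ 100
    N20: 120+47 = 167 > 140
    N4: 10+47 = 57 ≤ 60
  N6 sheds 120 kN to N14, N20, N22: 40 each.
    N14: 30+40 = 70 ≤ 90
    N20: 167+40 = 207 > 140
    N22: 30+40 = 70 ≤ 90
Round 2 — N20 snaps.
  N20 sheds 207 kN to N14, N16, N4: 69 each.
    N14: 70+69 = 139 > 90
    N16: 87+69 = 156 > 100
    N4: 57+69 = 126 > 60
Round 3 — N14, N16, N4 snap.
  N14 sheds 139 kN to N22: 139 each.
    N22: 70+139 = 209 > 90
  N16 sheds 156 kN: no online neighbours, lost.
  N4 sheds 126 kN: no online neighbours, lost.
Round 4 — N22 snaps.
  N22 sheds 209 kN: no online neighbours, lost.
No further breaks.

N10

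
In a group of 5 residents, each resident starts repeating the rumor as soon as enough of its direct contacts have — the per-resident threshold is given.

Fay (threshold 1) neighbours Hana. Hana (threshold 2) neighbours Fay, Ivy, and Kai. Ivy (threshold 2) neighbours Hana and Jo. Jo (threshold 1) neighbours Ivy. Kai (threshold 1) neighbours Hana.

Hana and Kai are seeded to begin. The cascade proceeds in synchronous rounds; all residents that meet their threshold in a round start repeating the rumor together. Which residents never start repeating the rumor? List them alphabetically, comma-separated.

Round 1 — Hana, Kai start repeating the rumor (initial).
Round 2 — checking thresholds:
  Fay: 1 of 1 neighbours ≥ 1, starts repeating the rumor.
  Ivy: 1 of 2 neighbours < 2, not yet.
Round 3 — no new spreads; cascade stops.

Ivy, Jo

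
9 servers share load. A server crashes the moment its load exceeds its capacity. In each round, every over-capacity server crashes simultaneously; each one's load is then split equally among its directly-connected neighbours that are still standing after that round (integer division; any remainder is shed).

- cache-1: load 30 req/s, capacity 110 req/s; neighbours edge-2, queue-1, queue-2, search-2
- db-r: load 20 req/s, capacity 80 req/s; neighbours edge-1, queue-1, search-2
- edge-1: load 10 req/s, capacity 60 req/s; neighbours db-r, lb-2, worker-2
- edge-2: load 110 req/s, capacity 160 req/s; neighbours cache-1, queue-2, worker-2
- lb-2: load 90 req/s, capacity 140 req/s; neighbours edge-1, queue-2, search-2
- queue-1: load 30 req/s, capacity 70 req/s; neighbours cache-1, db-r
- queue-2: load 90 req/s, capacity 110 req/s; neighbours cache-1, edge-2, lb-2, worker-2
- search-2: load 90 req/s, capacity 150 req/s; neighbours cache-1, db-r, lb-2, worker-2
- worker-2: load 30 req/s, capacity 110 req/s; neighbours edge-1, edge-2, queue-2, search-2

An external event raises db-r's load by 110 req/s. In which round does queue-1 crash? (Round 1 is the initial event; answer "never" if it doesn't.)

Round 1 — db-r at 130 > 80. db-r crashes.
  db-r sheds 130 req/s to edge-1, queue-1, search-2: 43 each (1 lost).
    edge-1: 10+43 = 53 ≤ 60
    queue-1: 30+43 = 73 > 70
    search-2: 90+43 = 133 ≤ 150
Round 2 — queue-1 crashes.
  queue-1 sheds 73 req/s to cache-1: 73 each.
    cache-1: 30+73 = 103 ≤ 110
No further crashes.

2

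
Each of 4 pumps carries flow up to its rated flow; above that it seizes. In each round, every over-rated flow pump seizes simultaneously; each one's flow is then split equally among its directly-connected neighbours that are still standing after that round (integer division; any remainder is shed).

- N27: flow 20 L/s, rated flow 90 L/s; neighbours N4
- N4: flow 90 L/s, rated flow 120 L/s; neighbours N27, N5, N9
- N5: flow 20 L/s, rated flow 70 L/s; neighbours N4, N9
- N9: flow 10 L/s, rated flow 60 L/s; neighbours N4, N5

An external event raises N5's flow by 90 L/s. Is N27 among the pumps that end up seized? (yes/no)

Round 1 — N5 at 110 > 70. N5 seizes.
  N5 sheds 110 L/s to N4, N9: 55 each.
    N4: 90+55 = 145 > 120
    N9: 10+55 = 65 > 60
Round 2 — N4, N9 seize.
  N4 sheds 145 L/s to N27: 145 each.
    N27: 20+145 = 165 > 90
  N9 sheds 65 L/s: no online neighbours, lost.
Round 3 — N27 seizes.
  N27 sheds 165 L/s: no online neighbours, lost.
No further seizures.

yes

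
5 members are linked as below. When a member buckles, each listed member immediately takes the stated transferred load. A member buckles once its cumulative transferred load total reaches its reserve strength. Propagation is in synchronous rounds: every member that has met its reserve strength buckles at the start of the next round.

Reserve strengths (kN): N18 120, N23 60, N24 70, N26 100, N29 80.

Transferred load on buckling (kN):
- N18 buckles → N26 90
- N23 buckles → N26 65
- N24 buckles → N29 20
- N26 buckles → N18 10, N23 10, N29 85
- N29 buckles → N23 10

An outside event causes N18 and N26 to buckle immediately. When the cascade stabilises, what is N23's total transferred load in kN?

20

Round 1 — N18, N26 buckle (initial).
  N23: +10 → 10 < 60
  N29: +85 → 85 ≥ 80
Round 2 — N29 buckles.
  N23: +10 → 20 < 60
No further bucklings.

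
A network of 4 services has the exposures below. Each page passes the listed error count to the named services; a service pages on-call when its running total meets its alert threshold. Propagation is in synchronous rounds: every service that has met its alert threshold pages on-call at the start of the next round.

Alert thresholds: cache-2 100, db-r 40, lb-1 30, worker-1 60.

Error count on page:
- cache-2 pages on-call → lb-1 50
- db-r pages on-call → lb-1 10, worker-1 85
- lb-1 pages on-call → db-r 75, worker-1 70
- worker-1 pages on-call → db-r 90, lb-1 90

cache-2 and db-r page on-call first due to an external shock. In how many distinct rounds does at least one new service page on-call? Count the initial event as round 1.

Round 1 — cache-2, db-r page on-call (initial).
  lb-1: +50+10 → 60 ≥ 30
  worker-1: +85 → 85 ≥ 60
Round 2 — lb-1, worker-1 page on-call.
No further pages.

2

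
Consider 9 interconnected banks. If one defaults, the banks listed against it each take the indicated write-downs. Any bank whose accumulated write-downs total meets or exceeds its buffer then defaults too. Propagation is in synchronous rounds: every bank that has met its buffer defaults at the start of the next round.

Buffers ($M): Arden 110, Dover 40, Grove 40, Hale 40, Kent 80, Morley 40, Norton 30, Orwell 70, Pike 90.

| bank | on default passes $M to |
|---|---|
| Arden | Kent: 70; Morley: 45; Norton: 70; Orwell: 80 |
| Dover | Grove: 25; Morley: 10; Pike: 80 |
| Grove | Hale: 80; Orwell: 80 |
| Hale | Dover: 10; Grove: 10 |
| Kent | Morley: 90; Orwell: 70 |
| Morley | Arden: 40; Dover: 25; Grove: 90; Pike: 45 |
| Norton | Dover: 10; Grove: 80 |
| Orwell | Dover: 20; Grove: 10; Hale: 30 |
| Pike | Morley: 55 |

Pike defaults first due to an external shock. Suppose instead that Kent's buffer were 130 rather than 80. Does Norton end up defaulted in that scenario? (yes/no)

no

With Kent's buffer at 130:
Round 1 — Pike defaults (initial).
  Morley: +55 → 55 ≥ 40
Round 2 — Morley defaults.
  Arden: +40 → 40 < 110
  Dover: +25 → 25 < 40
  Grove: +90 → 90 ≥ 40
Round 3 — Grove defaults.
  Hale: +80 → 80 ≥ 40
  Orwell: +80 → 80 ≥ 70
Round 4 — Hale, Orwell default.
  Dover: +10+20 → 55 ≥ 40
Round 5 — Dover defaults.
No further defaults.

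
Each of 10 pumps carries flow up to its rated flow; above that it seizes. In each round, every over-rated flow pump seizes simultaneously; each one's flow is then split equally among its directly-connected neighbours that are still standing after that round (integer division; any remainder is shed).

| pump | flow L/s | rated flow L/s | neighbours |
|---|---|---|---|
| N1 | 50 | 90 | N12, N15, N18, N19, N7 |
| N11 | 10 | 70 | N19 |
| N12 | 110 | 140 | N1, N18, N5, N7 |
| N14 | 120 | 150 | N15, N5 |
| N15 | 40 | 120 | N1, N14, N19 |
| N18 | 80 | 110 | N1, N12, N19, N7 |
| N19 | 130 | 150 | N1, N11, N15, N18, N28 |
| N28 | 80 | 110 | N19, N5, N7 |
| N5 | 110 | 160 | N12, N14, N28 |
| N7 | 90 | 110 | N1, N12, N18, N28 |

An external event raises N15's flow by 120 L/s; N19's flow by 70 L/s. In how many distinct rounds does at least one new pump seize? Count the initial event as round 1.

3

Round 1 — N15 at 160 > 120; N19 at 200 > 150. N15, N19 seize.
  N15 sheds 160 L/s to N1, N14: 80 each.
    N1: 50+80 = 130 > 90
    N14: 120+80 = 200 > 150
  N19 sheds 200 L/s to N1, N11, N18, N28: 50 each.
    N1: 130+50 = 180 > 90
    N11: 10+50 = 60 ≤ 70
    N18: 80+50 = 130 > 110
    N28: 80+50 = 130 > 110
Round 2 — N1, N14, N18, N28 seize.
  N1 sheds 180 L/s to N12, N7: 90 each.
    N12: 110+90 = 200 > 140
    N7: 90+90 = 180 > 110
  N14 sheds 200 L/s to N5: 200 each.
    N5: 110+200 = 310 > 160
  N18 sheds 130 L/s to N12, N7: 65 each.
    N12: 200+65 = 265 > 140
    N7: 180+65 = 245 > 110
  N28 sheds 130 L/s to N5, N7: 65 each.
    N5: 310+65 = 375 > 160
    N7: 245+65 = 310 > 110
Round 3 — N12, N5, N7 seize.
  N12 sheds 265 L/s: no online neighbours, lost.
  N5 sheds 375 L/s: no online neighbours, lost.
  N7 sheds 310 L/s: no online neighbours, lost.
No further seizures.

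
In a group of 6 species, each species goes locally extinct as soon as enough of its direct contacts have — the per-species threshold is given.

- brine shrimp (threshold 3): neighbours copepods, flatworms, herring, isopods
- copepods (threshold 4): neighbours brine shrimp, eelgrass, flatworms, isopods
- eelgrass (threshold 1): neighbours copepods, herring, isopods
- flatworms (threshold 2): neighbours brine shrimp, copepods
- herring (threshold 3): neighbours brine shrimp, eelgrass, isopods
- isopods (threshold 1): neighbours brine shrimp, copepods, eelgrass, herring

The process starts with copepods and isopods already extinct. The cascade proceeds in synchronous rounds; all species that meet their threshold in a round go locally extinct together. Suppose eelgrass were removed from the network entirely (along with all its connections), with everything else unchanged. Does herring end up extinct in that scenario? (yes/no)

With eelgrass removed:
Round 1 — copepods, isopods go locally extinct (initial).
Round 2 — no new extinctions; cascade stops.

no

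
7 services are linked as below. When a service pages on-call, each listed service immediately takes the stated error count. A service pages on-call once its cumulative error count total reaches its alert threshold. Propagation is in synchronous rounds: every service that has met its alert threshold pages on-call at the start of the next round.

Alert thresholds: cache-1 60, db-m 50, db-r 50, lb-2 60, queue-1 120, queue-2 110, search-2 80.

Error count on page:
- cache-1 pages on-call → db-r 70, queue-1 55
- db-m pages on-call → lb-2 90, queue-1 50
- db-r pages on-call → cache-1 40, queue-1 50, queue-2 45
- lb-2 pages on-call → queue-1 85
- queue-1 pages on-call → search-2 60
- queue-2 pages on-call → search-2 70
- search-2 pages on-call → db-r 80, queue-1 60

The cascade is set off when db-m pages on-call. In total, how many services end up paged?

3

Round 1 — db-m pages on-call (initial).
  lb-2: +90 → 90 ≥ 60
  queue-1: +50 → 50 < 120
Round 2 — lb-2 pages on-call.
  queue-1: +85 → 135 ≥ 120
Round 3 — queue-1 pages on-call.
  search-2: +60 → 60 < 80
No further pages.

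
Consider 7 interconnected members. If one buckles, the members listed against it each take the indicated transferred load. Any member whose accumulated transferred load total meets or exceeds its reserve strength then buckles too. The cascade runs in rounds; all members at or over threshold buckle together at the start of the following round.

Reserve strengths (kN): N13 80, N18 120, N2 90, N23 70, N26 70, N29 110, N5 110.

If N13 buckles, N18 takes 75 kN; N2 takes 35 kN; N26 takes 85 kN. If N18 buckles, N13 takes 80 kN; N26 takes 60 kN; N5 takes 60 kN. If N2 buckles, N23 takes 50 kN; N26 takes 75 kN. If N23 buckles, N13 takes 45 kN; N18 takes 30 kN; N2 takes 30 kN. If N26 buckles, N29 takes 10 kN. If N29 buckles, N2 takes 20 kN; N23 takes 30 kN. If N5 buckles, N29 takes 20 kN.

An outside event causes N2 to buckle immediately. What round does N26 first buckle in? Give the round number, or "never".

Round 1 — N2 buckles (initial).
  N23: +50 → 50 < 70
  N26: +75 → 75 ≥ 70
Round 2 — N26 buckles.
  N29: +10 → 10 < 110
No further bucklings.

2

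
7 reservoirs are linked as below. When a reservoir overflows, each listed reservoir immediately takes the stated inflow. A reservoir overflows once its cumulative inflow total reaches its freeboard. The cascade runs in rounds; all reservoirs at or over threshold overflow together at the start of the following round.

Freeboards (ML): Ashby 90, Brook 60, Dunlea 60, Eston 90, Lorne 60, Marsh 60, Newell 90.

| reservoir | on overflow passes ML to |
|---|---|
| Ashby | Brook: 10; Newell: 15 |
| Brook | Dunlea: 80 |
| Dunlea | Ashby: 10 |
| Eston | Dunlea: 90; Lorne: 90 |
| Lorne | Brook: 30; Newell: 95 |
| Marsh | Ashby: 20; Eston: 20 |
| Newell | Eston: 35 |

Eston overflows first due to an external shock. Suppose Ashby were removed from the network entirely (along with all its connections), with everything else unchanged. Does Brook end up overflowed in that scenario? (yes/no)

With Ashby removed:
Round 1 — Eston overflows (initial).
  Dunlea: +90 → 90 ≥ 60
  Lorne: +90 → 90 ≥ 60
Round 2 — Dunlea, Lorne overflow.
  Brook: +30 → 30 < 60
  Newell: +95 → 95 ≥ 90
Round 3 — Newell overflows.
No further overflows.

no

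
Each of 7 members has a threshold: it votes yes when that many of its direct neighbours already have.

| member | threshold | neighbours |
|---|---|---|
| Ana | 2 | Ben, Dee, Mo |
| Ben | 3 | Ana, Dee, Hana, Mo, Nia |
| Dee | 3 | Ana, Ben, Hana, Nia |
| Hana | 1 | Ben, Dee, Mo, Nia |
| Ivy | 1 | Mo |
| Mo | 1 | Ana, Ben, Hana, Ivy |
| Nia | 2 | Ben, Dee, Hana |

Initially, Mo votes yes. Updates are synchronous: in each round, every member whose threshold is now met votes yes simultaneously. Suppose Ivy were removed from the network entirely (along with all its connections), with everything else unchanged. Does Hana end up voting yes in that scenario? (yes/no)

yes

With Ivy removed:
Round 1 — Mo votes yes (initial).
Round 2 — checking thresholds:
  Ana: 1 of 3 neighbours < 2, below threshold.
  Ben: 1 of 5 neighbours < 3, below threshold.
  Hana: 1 of 4 neighbours ≥ 1, votes yes.
Round 3 — no new yes votes; cascade stops.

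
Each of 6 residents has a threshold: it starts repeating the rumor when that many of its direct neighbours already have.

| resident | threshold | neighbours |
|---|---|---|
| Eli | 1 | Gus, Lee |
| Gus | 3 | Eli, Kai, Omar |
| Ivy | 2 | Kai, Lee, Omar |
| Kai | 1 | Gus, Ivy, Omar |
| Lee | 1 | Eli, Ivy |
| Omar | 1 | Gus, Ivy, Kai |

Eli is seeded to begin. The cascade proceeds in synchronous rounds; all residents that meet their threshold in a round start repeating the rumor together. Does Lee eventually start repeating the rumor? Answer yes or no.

Round 1 — Eli starts repeating the rumor (initial).
Round 2 — checking thresholds:
  Gus: 1 of 3 neighbours < 3, holds.
  Lee: 1 of 2 neighbours ≥ 1, starts repeating the rumor.
Round 3 — no new spreads; cascade stops.

yes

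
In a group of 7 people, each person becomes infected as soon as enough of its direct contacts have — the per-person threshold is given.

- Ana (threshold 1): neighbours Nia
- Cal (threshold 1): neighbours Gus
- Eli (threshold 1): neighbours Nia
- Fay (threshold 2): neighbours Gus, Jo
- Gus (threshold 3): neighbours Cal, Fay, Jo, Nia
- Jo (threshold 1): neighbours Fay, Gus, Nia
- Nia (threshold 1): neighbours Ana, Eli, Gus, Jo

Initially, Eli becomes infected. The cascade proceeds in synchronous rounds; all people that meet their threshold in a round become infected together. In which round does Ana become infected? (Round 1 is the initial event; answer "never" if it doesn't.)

Round 1 — Eli becomes infected (initial).
Round 2 — checking thresholds:
  Nia: 1 of 4 neighbours ≥ 1, becomes infected.
Round 3 — checking thresholds:
  Ana: 1 of 1 neighbours ≥ 1, becomes infected.
  Gus: 1 of 4 neighbours < 3, below threshold.
  Jo: 1 of 3 neighbours ≥ 1, becomes infected.
Round 4 — no new infections; cascade stops.

3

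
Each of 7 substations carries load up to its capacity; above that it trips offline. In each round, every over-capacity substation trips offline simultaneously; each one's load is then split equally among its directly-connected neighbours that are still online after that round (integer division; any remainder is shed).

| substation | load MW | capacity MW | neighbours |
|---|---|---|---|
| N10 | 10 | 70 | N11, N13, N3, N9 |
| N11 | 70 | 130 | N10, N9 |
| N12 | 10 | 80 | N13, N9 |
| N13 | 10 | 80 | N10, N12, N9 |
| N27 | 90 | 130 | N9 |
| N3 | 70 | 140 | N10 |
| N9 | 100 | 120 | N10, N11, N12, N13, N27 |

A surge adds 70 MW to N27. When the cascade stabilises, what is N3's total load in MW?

107

Round 1 — N27 at 160 > 130. N27 trips offline.
  N27 sheds 160 MW to N9: 160 each.
    N9: 100+160 = 260 > 120
Round 2 — N9 trips offline.
  N9 sheds 260 MW to N10, N11, N12, N13: 65 each.
    N10: 10+65 = 75 > 70
    N11: 70+65 = 135 > 130
    N12: 10+65 = 75 ≤ 80
    N13: 10+65 = 75 ≤ 80
Round 3 — N10, N11 trip offline.
  N10 sheds 75 MW to N13, N3: 37 each (1 lost).
    N13: 75+37 = 112 > 80
    N3: 70+37 = 107 ≤ 140
  N11 sheds 135 MW: no online neighbours, lost.
Round 4 — N13 trips offline.
  N13 sheds 112 MW to N12: 112 each.
    N12: 75+112 = 187 > 80
Round 5 — N12 trips offline.
  N12 sheds 187 MW: no online neighbours, lost.
No further trips.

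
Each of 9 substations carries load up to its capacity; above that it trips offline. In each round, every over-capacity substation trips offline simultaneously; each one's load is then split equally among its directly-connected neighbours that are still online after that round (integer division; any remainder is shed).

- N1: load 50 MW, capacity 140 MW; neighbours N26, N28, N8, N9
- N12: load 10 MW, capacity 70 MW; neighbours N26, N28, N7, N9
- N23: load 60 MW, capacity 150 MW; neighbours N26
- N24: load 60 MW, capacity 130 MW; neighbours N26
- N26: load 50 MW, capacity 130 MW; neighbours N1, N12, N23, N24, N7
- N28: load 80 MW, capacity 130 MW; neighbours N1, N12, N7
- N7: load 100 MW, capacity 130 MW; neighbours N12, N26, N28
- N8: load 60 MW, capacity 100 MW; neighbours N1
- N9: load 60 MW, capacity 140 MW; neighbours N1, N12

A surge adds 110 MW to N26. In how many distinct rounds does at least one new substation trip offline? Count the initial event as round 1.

5

Round 1 — N26 at 160 > 130. N26 trips offline.
  N26 sheds 160 MW to N1, N12, N23, N24, N7: 32 each.
    N1: 50+32 = 82 ≤ 140
    N12: 10+32 = 42 ≤ 70
    N23: 60+32 = 92 ≤ 150
    N24: 60+32 = 92 ≤ 130
    N7: 100+32 = 132 > 130
Round 2 — N7 trips offline.
  N7 sheds 132 MW to N12, N28: 66 each.
    N12: 42+66 = 108 > 70
    N28: 80+66 = 146 > 130
Round 3 — N12, N28 trip offline.
  N12 sheds 108 MW to N9: 108 each.
    N9: 60+108 = 168 > 140
  N28 sheds 146 MW to N1: 146 each.
    N1: 82+146 = 228 > 140
Round 4 — N1, N9 trip offline.
  N1 sheds 228 MW to N8: 228 each.
    N8: 60+228 = 288 > 100
  N9 sheds 168 MW: no online neighbours, lost.
Round 5 — N8 trips offline.
  N8 sheds 288 MW: no online neighbours, lost.
No further trips.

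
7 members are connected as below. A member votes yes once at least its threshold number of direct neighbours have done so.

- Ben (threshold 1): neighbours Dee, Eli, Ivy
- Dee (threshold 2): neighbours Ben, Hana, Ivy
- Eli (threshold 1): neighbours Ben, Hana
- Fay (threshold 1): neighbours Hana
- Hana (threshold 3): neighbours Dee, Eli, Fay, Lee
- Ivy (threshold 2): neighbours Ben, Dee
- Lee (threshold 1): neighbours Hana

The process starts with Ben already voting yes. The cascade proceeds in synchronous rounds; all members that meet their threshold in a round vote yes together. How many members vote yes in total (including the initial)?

2

Round 1 — Ben votes yes (initial).
Round 2 — checking thresholds:
  Dee: 1 of 3 neighbours < 2, not yet.
  Eli: 1 of 2 neighbours ≥ 1, votes yes.
  Ivy: 1 of 2 neighbours < 2, not yet.
Round 3 — no new yes votes; cascade stops.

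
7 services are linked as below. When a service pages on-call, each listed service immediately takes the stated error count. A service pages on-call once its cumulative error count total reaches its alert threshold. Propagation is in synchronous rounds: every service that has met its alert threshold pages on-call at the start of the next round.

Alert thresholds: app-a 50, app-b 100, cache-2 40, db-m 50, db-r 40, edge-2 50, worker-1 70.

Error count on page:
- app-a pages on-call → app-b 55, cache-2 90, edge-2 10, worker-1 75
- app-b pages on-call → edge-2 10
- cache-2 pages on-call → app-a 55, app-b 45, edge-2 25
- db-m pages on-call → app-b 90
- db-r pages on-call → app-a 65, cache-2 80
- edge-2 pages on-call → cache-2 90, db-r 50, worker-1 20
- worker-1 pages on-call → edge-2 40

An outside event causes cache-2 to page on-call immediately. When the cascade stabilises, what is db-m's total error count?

Round 1 — cache-2 pages on-call (initial).
  app-a: +55 → 55 ≥ 50
  app-b: +45 → 45 < 100
  edge-2: +25 → 25 < 50
Round 2 — app-a pages on-call.
  app-b: +55 → 100 ≥ 100
  edge-2: +10 → 35 < 50
  worker-1: +75 → 75 ≥ 70
Round 3 — app-b, worker-1 page on-call.
  edge-2: +10+40 → 85 ≥ 50
Round 4 — edge-2 pages on-call.
  db-r: +50 → 50 ≥ 40
Round 5 — db-r pages on-call.
No further pages.

0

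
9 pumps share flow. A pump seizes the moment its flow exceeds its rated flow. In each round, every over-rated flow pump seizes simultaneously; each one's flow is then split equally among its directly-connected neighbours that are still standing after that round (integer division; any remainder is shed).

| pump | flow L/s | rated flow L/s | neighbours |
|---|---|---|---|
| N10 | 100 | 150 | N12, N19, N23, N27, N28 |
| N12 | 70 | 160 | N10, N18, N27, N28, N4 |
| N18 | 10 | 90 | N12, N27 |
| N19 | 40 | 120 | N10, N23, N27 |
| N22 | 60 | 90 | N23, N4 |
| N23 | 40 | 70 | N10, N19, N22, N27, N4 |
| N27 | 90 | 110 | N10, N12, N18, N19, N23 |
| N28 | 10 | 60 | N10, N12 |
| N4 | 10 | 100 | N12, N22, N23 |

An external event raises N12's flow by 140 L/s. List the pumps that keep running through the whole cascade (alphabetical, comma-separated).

Round 1 — N12 at 210 > 160. N12 seizes.
  N12 sheds 210 L/s to N10, N18, N27, N28, N4: 42 each.
    N10: 100+42 = 142 ≤ 150
    N18: 10+42 = 52 ≤ 90
    N27: 90+42 = 132 > 110
    N28: 10+42 = 52 ≤ 60
    N4: 10+42 = 52 ≤ 100
Round 2 — N27 seizes.
  N27 sheds 132 L/s to N10, N18, N19, N23: 33 each.
    N10: 142+33 = 175 > 150
    N18: 52+33 = 85 ≤ 90
    N19: 40+33 = 73 ≤ 120
    N23: 40+33 = 73 > 70
Round 3 — N10, N23 seize.
  N10 sheds 175 L/s to N19, N28: 87 each (1 lost).
    N19: 73+87 = 160 > 120
    N28: 52+87 = 139 > 60
  N23 sheds 73 L/s to N19, N22, N4: 24 each (1 lost).
    N19: 160+24 = 184 > 120
    N22: 60+24 = 84 ≤ 90
    N4: 52+24 = 76 ≤ 100
Round 4 — N19, N28 seize.
  N19 sheds 184 L/s: no online neighbours, lost.
  N28 sheds 139 L/s: no online neighbours, lost.
No further seizures.

N18, N22, N4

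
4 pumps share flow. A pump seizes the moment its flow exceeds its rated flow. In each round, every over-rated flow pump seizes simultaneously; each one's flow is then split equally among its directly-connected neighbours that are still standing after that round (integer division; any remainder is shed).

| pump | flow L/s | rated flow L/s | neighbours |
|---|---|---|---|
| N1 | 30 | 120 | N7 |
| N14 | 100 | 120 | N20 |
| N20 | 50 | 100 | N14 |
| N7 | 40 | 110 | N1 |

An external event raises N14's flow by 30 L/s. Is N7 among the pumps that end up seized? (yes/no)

Round 1 — N14 at 130 > 120. N14 seizes.
  N14 sheds 130 L/s to N20: 130 each.
    N20: 50+130 = 180 > 100
Round 2 — N20 seizes.
  N20 sheds 180 L/s: no online neighbours, lost.
No further seizures.

no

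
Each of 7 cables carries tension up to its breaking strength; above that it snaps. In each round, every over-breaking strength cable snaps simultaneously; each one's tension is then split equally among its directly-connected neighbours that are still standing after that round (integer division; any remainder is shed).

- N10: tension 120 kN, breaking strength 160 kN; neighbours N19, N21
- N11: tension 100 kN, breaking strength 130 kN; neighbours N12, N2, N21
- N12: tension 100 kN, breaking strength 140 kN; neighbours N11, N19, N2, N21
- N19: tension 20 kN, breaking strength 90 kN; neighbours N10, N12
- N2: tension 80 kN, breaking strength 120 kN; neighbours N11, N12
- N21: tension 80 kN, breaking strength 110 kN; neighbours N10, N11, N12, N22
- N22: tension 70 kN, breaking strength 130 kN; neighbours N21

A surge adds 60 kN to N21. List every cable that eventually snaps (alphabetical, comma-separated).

N10, N11, N12, N19, N2, N21

Round 1 — N21 at 140 > 110. N21 snaps.
  N21 sheds 140 kN to N10, N11, N12, N22: 35 each.
    N10: 120+35 = 155 ≤ 160
    N11: 100+35 = 135 > 130
    N12: 100+35 = 135 ≤ 140
    N22: 70+35 = 105 ≤ 130
Round 2 — N11 snaps.
  N11 sheds 135 kN to N12, N2: 67 each (1 lost).
    N12: 135+67 = 202 > 140
    N2: 80+67 = 147 > 120
Round 3 — N12, N2 snap.
  N12 sheds 202 kN to N19: 202 each.
    N19: 20+202 = 222 > 90
  N2 sheds 147 kN: no online neighbours, lost.
Round 4 — N19 snaps.
  N19 sheds 222 kN to N10: 222 each.
    N10: 155+222 = 377 > 160
Round 5 — N10 snaps.
  N10 sheds 377 kN: no online neighbours, lost.
No further breaks.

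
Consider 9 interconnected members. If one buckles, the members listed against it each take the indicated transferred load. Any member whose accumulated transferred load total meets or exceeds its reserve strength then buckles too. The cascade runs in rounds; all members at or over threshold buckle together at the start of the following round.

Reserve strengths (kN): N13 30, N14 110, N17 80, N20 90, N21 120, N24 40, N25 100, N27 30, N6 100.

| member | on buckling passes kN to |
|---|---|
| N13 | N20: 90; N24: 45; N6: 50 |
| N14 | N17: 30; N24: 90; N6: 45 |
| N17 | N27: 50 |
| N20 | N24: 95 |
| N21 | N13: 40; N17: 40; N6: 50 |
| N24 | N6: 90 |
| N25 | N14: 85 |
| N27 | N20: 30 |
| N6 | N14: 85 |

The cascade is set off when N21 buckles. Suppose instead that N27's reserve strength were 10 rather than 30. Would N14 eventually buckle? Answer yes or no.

With N27's reserve strength at 10:
Round 1 — N21 buckles (initial).
  N13: +40 → 40 ≥ 30
  N17: +40 → 40 < 80
  N6: +50 → 50 < 100
Round 2 — N13 buckles.
  N20: +90 → 90 ≥ 90
  N24: +45 → 45 ≥ 40
  N6: +50 → 100 ≥ 100
Round 3 — N20, N24, N6 buckle.
  N14: +85 → 85 < 110
No further bucklings.

no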